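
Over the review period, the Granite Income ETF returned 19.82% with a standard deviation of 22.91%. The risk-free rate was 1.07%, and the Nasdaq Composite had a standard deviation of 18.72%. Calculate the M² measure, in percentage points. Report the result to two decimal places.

16.39

Sharpe = (Rp − Rf) / σp = (19.82% − 1.07%) / 22.91% = 0.8184
M² = Rf + Sharpe × σm = 1.07% + 0.8184 × 18.72% = 16.3904%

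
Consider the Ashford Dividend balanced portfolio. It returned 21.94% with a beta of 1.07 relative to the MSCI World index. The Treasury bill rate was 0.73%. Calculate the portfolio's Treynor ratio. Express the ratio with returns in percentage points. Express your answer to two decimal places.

19.82

Treynor = (Rp − Rf) / β = (21.94% − 0.73%) / 1.07 = 21.21 / 1.07 = 19.8224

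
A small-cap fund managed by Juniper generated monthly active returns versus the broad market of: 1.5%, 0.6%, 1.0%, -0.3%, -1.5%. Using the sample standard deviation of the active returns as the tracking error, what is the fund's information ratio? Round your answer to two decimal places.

0.22

r̄ = (1.5 + 0.6 + 1 − 0.3 − 1.5) / 5 = 0.2600%
Sample std dev = √[5.6120 / 4] = 1.1845%
IR = r̄ / tracking error = 0.2600 / 1.1845 = 0.2195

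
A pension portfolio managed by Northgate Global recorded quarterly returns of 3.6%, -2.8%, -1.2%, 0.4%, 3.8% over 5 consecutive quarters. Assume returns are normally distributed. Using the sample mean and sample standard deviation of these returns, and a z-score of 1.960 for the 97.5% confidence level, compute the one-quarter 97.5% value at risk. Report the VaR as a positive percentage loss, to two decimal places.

Mean return μ = 3.80 / 5 = 0.7600%
Sample σ = √[Σ(r − μ)² / 4] = √[33.9520 / 4] = √8.4880 = 2.9134%
VaR = −(μ − z·σ) = −(0.7600 − 1.960 × 2.9134) = −(-4.9503) = 4.9503%

4.95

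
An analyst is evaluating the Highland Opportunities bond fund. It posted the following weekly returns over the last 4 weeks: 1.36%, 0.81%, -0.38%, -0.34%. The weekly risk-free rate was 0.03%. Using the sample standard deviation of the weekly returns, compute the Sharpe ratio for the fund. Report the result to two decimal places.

μ = (1.36 + 0.81 − 0.38 − 0.34) / 4 = 0.3625%
Σ(r − μ)² = 2.2401; sample σ = √(2.2401/3) = 0.8641%
Sharpe = (μ − rf) / σ = (0.3625 − 0.03) / 0.8641 = 0.3325 / 0.8641 = 0.3848

0.38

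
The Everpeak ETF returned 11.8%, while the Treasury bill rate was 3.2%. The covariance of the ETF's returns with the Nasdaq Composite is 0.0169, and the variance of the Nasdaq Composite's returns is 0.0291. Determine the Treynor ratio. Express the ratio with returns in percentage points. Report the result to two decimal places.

β = Cov / Var = 0.0169 / 0.0291 = 0.5808
Treynor = (Rp − Rf) / β = (11.8% − 3.2%) / 0.5808 = 8.60 / 0.5808 = 14.8072

14.81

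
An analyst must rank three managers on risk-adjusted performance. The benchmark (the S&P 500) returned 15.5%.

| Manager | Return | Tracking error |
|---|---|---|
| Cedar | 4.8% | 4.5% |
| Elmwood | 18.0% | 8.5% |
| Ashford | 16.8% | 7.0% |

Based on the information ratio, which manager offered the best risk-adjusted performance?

Cedar: IR = (4.8% − 15.5%) / 4.5% = -2.378
Elmwood: IR = (18.0% − 15.5%) / 8.5% = 0.294
Ashford: IR = (16.8% − 15.5%) / 7.0% = 0.186
Highest: Elmwood (0.294).

Elmwood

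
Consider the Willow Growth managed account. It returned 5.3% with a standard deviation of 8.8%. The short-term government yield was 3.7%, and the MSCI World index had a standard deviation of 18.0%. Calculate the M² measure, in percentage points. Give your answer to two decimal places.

Sharpe = (Rp − Rf) / σp = (5.3% − 3.7%) / 8.8% = 0.1818
M² = Rf + Sharpe × σm = 3.7% + 0.1818 × 18.0% = 6.9724%

6.97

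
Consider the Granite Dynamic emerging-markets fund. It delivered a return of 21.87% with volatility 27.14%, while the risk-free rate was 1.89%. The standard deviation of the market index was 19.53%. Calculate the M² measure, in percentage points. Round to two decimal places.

16.27

Sharpe = (Rp − Rf) / σp = (21.87% − 1.89%) / 27.14% = 0.7362
M² = Rf + Sharpe × σm = 1.89% + 0.7362 × 19.53% = 16.2680%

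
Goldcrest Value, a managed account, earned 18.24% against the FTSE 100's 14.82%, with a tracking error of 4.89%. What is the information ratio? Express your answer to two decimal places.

IR = (Rp − Rb) / TE = (18.24% − 14.82%) / 4.89% = 3.42% / 4.89% = 0.6994

0.70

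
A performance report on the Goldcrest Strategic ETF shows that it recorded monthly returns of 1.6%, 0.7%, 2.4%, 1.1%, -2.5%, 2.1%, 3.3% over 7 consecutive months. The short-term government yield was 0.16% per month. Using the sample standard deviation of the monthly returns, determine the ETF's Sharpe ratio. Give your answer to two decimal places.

r̄ = (1.6 + 0.7 + 2.4 + 1.1 − 2.5 + 2.1 + 3.3) / 7 = 8.70 / 7 = 1.2429%
Σ(r − r̄)² = (1.6 − 1.2429)² + (0.7 − 1.2429)² + (2.4 − 1.2429)² + … = 20.7571
sample σ = √(20.7571 / 6) = √3.4595 = 1.8600%
Sharpe = (r̄ − rf) / σ = (1.2429 − 0.16) / 1.8600 = 1.0829 / 1.8600 = 0.5822

0.58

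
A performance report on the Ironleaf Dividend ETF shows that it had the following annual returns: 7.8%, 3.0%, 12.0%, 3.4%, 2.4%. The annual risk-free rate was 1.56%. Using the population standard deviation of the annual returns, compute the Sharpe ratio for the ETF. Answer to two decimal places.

r̄ = (7.8 + 3 + 12 + 3.4 + 2.4) / 5 = 5.7200%
Population σ = √[Σ(r − r̄)² / 5] = √[67.5680 / 5] = √13.5136 = 3.6761%
Sharpe = (r̄ − rf) / σ = (5.7200 − 1.56) / 3.6761 = 4.1600 / 3.6761 = 1.1316

1.13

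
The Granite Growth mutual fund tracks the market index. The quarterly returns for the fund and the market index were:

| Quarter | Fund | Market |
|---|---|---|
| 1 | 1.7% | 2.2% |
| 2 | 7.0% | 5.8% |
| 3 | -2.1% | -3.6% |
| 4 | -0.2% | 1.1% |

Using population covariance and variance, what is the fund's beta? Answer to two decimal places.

0.95

r̄p = 1.6000%,  r̄m = 1.3750%
Cov = Σ(rp − r̄p)(rm − r̄m) / 4 = 10.7200
Var(rm) = Σ(rm − r̄m)² / 4 = 11.2719
β = Cov / Var = 10.7200 / 11.2719 = 0.9510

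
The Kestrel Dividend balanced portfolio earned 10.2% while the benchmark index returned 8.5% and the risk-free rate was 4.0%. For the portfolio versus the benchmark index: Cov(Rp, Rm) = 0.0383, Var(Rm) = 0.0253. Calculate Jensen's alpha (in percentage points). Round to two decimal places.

β = Cov / Var = 0.0383 / 0.0253 = 1.5138
E[R] = Rf + β(Rm − Rf) = 4.0% + 1.5138 × (8.5% − 4.0%) = 10.8121%
α = Rp − E[R] = 10.2% − 10.8121% = -0.6121

-0.61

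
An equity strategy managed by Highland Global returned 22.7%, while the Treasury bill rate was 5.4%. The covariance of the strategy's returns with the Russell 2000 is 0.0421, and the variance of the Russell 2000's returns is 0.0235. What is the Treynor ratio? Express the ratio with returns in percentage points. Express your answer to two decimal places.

9.66

β = Cov / Var = 0.0421 / 0.0235 = 1.7915
Treynor = (Rp − Rf) / β = (22.7% − 5.4%) / 1.7915 = 17.30 / 1.7915 = 9.6567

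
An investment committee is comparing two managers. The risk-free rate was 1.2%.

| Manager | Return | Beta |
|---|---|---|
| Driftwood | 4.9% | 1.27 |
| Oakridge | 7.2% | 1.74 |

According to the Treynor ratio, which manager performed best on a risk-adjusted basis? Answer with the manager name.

Driftwood: Treynor = (4.9% − 1.2%) / 1.27 = 2.913
Oakridge: Treynor = (7.2% − 1.2%) / 1.74 = 3.448
Highest: Oakridge (3.448).

Oakridge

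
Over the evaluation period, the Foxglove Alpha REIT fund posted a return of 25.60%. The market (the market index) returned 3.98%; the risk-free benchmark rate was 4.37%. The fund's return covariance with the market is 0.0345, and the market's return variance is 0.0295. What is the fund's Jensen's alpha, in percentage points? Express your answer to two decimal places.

21.69

β = Cov / Var = 0.0345 / 0.0295 = 1.1695
E[R] = Rf + β(Rm − Rf) = 4.37% + 1.1695 × (3.98% − 4.37%) = 3.9139%
α = Rp − E[R] = 25.60% − 3.9139% = 21.6861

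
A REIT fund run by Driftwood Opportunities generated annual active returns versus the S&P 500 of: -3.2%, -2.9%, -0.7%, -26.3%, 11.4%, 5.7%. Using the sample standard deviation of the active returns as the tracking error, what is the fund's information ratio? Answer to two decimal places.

-0.21

Mean return μ = -16.00 / 6 = -2.6667%
Σ(r − μ)² = (-3.2 − (-2.6667))² + (-2.9 − (-2.6667))² + (-0.7 − (-2.6667))² + … = 830.6133
sample σ = √(830.6133 / 5) = √166.1227 = 12.8889%
IR = μ / tracking error = -2.6667 / 12.8889 = -0.2069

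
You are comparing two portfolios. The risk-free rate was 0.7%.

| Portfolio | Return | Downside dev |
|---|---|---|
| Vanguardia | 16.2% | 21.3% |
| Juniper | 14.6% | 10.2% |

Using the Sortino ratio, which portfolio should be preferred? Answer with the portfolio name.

Vanguardia: Sortino ratio = (16.2% − 0.7%) / 21.3% = 0.728
Juniper: Sortino ratio = (14.6% − 0.7%) / 10.2% = 1.363
Highest: Juniper (1.363).

Juniper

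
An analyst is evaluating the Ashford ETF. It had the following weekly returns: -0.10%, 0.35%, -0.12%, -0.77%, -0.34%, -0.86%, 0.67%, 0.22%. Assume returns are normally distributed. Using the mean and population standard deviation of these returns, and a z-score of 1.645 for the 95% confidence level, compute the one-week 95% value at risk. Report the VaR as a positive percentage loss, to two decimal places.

0.94

r̄ = (-0.1 + 0.35 − 0.12 − 0.77 − 0.34 − 0.86 + 0.67 + 0.22) / 8 = -0.1188%
Σ(r − r̄)² = (-0.1 − (-0.1188))² + (0.35 − (-0.1188))² + (-0.12 − (-0.1188))² + … = 1.9795
σ = √[1.9795 / 8] = 0.4974%
VaR = −(r̄ − z·σ) = −(-0.1188 − 1.645 × 0.4974) = −(-0.9370) = 0.9370%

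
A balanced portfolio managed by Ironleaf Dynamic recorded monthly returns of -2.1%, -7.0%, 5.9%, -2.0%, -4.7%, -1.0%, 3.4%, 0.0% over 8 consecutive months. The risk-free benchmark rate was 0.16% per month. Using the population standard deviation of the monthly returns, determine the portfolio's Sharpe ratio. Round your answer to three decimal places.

-0.284

Mean return r̄ = -7.50 / 8 = -0.9375%
Σ(r − r̄)² = 119.8388; population σ = √(119.8388/8) = 3.8704%
Sharpe = (r̄ − rf) / σ = (-0.9375 − 0.16) / 3.8704 = -1.0975 / 3.8704 = -0.2836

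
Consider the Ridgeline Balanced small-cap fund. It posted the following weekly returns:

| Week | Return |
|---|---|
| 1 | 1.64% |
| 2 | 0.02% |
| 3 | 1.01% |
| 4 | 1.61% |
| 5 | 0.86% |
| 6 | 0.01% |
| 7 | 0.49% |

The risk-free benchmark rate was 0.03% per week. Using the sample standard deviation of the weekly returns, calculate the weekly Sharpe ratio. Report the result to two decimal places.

μ = (1.64 + 0.02 + 1.01 + 1.61 + 0.86 + 0.01 + 0.49) / 7 = 0.8057%
Σ(r − μ)² = 2.7378; sample σ = √(2.7378/6) = 0.6755%
Sharpe = (μ − rf) / σ = (0.8057 − 0.03) / 0.6755 = 0.7757 / 0.6755 = 1.1483

1.15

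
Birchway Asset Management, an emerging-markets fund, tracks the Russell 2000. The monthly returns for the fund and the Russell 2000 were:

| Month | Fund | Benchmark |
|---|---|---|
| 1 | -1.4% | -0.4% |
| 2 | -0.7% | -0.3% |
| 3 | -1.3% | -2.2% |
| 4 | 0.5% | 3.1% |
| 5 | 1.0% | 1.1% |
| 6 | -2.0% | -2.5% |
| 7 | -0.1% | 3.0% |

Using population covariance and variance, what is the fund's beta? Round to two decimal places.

0.39

r̄p = -0.5714%,  r̄m = 0.2571%
Cov = Σ(rp − r̄p)(rm − r̄m) / 7 = 1.7155
Var(rm) = Σ(rm − r̄m)² / 7 = 4.3853
β = Cov / Var = 1.7155 / 4.3853 = 0.3912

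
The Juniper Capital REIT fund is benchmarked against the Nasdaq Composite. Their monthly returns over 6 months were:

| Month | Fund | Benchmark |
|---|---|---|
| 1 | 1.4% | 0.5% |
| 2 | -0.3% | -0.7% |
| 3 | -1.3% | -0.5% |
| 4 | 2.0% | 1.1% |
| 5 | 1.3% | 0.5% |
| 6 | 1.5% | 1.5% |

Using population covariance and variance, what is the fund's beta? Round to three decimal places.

r̄p = 0.7667%,  r̄m = 0.4000%
Cov = Σ(rp − r̄p)(rm − r̄m) / 6 = 0.8033
Var(rm) = Σ(rm − r̄m)² / 6 = 0.6233
β = Cov / Var = 0.8033 / 0.6233 = 1.2888

1.289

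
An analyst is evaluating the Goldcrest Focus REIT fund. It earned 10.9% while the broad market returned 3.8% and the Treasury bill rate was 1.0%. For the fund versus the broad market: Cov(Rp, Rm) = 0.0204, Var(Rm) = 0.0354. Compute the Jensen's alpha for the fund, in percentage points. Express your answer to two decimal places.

8.29

β = Cov / Var = 0.0204 / 0.0354 = 0.5763
E[R] = Rf + β(Rm − Rf) = 1.0% + 0.5763 × (3.8% − 1.0%) = 2.6136%
α = Rp − E[R] = 10.9% − 2.6136% = 8.2864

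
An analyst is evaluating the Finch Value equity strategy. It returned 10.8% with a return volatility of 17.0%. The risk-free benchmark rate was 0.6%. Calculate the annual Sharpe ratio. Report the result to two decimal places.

Sharpe = (Rp − Rf) / σp = (10.8% − 0.6%) / 17.0% = 10.20% / 17.0% = 0.6000

0.60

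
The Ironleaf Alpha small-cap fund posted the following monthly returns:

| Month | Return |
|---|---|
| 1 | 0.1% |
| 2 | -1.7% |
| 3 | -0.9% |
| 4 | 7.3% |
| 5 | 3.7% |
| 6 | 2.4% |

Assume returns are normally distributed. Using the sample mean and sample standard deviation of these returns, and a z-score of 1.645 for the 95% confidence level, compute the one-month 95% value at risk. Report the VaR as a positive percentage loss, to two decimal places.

μ = (0.1 − 1.7 − 0.9 + 7.3 + 3.7 + 2.4) / 6 = 1.8167%
Σ(r − μ)² = (0.1 − 1.8167)² + (-1.7 − 1.8167)² + … = 56.6483
sample σ = √(56.6483 / 5) = √11.3297 = 3.3660%
VaR = −(μ − z·σ) = −(1.8167 − 1.645 × 3.3660) = −(-3.7204) = 3.7204%

3.72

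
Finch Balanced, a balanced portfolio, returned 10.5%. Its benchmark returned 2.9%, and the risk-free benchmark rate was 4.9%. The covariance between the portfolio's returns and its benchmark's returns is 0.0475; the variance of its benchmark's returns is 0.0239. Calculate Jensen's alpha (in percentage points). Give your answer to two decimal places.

β = Cov / Var = 0.0475 / 0.0239 = 1.9874
E[R] = Rf + β(Rm − Rf) = 4.9% + 1.9874 × (2.9% − 4.9%) = 0.9252%
α = Rp − E[R] = 10.5% − 0.9252% = 9.5748

9.57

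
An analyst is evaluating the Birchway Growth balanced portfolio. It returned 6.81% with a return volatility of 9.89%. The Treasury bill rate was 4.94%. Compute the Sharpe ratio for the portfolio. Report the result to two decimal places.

0.19

Sharpe = (Rp − Rf) / σp = (6.81% − 4.94%) / 9.89% = 1.87% / 9.89% = 0.1891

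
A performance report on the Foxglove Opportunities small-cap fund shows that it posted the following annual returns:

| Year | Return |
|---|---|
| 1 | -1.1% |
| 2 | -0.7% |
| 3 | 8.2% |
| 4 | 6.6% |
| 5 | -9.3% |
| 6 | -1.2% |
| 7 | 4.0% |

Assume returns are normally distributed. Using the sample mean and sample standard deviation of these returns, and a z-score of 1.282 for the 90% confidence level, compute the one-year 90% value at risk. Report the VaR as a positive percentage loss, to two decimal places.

6.66

r̄ = (-1.1 − 0.7 + 8.2 + 6.6 − 9.3 − 1.2 + 4) / 7 = 0.9286%
Sample std dev = √[210.3943 / 6] = 5.9216%
VaR = −(r̄ − z·σ) = −(0.9286 − 1.282 × 5.9216) = −(-6.6629) = 6.6629%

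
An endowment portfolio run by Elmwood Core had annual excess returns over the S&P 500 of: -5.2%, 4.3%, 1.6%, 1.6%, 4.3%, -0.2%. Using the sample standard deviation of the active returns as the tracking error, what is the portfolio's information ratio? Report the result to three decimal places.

r̄ = (-5.2 + 4.3 + 1.6 + 1.6 + 4.3 − 0.2) / 6 = 6.40 / 6 = 1.0667%
Sample σ = √[Σ(r − r̄)² / 5] = √[62.3533 / 5] = √12.4707 = 3.5314%
IR = r̄ / tracking error = 1.0667 / 3.5314 = 0.3021

0.302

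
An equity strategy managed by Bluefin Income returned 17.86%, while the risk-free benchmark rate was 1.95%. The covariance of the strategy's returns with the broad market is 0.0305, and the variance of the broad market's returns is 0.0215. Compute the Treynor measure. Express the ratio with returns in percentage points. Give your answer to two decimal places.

β = Cov / Var = 0.0305 / 0.0215 = 1.4186
Treynor = (Rp − Rf) / β = (17.86% − 1.95%) / 1.4186 = 15.91 / 1.4186 = 11.2153

11.22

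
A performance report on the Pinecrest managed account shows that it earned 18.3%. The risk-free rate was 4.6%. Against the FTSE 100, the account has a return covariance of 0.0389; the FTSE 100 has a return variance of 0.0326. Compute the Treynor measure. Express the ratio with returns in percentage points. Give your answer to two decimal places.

β = Cov / Var = 0.0389 / 0.0326 = 1.1933
Treynor = (Rp − Rf) / β = (18.3% − 4.6%) / 1.1933 = 13.70 / 1.1933 = 11.4808

11.48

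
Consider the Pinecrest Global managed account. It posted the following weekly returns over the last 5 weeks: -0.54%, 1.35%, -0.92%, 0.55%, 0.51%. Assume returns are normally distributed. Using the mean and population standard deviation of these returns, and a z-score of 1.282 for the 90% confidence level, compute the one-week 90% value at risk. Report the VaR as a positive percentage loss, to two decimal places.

r̄ = (-0.54 + 1.35 − 0.92 + 0.55 + 0.51) / 5 = 0.950 / 5 = 0.1900%
Σ(r − r̄)² = (-0.54 − 0.1900)² + (1.35 − 0.1900)² + (-0.92 − 0.1900)² + … = 3.3426
population σ = √(3.3426 / 5) = √0.6685 = 0.8176%
VaR = −(r̄ − z·σ) = −(0.1900 − 1.282 × 0.8176) = −(-0.8582) = 0.8582%

0.86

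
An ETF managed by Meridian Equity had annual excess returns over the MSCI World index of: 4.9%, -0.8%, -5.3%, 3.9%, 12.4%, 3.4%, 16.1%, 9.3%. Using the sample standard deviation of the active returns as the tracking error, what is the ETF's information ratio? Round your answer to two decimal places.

0.79

μ = (4.9 − 0.8 − 5.3 + 3.9 + 12.4 + 3.4 + 16.1 + 9.3) / 8 = 43.90 / 8 = 5.4875%
Sample σ = √[Σ(r − μ)² / 7] = √[338.0688 / 7] = √48.2955 = 6.9495%
IR = μ / tracking error = 5.4875 / 6.9495 = 0.7896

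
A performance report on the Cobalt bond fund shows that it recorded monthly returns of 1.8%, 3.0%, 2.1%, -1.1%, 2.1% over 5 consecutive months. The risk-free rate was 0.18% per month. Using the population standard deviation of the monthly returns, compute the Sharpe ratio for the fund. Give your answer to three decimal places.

Mean return μ = 7.90 / 5 = 1.5800%
Σ(r − μ)² = 9.7880; population σ = √(9.7880/5) = 1.3991%
Sharpe = (μ − rf) / σ = (1.5800 − 0.18) / 1.3991 = 1.4000 / 1.3991 = 1.0006

1.001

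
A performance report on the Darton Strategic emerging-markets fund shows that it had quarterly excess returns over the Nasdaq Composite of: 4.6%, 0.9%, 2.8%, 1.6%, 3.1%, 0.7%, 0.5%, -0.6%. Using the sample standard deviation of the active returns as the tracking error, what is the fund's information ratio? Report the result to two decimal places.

Mean return r̄ = 13.60 / 8 = 1.7000%
Σ(r − r̄)² = (4.6 − 1.7000)² + (0.9 − 1.7000)² + (2.8 − 1.7000)² + … = 19.9600
sample σ = √(19.9600 / 7) = √2.8514 = 1.6886%
IR = r̄ / tracking error = 1.7000 / 1.6886 = 1.0068

1.01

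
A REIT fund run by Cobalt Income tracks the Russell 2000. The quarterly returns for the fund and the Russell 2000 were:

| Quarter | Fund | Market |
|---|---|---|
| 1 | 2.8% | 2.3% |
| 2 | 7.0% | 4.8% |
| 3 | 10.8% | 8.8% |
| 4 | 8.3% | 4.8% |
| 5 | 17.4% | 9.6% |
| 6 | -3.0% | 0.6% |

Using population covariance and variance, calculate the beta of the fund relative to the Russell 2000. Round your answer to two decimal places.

1.88

r̄p = 7.2167%,  r̄m = 5.1500%
Cov = Σ(rp − r̄p)(rm − r̄m) / 6 = 19.5275
Var(rm) = Σ(rm − r̄m)² / 6 = 10.3658
β = Cov / Var = 19.5275 / 10.3658 = 1.8838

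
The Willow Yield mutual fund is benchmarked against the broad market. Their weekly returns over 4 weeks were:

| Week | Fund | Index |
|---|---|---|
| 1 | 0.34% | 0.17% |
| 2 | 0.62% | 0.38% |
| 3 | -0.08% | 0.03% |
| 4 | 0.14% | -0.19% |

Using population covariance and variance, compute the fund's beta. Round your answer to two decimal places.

r̄p = 0.2550%,  r̄m = 0.0975%
Cov = Σ(rp − r̄p)(rm − r̄m) / 4 = 0.0412
Var(rm) = Σ(rm − r̄m)² / 4 = 0.0431
β = Cov / Var = 0.0412 / 0.0431 = 0.9559

0.96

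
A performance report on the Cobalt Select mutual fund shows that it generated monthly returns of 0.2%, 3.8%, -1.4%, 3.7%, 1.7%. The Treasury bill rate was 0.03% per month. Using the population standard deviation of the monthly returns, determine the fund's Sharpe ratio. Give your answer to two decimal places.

Mean return μ = 8.00 / 5 = 1.6000%
Σ(r − μ)² = (0.2 − 1.6000)² + (3.8 − 1.6000)² + (-1.4 − 1.6000)² + … = 20.2200
population σ = √(20.2200 / 5) = √4.0440 = 2.0110%
Sharpe = (μ − rf) / σ = (1.6000 − 0.03) / 2.0110 = 1.5700 / 2.0110 = 0.7807

0.78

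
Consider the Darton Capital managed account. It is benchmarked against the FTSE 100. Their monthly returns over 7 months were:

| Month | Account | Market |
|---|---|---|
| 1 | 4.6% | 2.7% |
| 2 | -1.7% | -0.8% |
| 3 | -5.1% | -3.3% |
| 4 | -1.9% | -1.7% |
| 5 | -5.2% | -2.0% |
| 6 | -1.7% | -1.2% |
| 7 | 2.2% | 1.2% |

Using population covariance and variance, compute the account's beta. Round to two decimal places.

r̄p = -1.2571%,  r̄m = -0.7286%
Cov = Σ(rp − r̄p)(rm − r̄m) / 7 = 6.0727
Var(rm) = Σ(rm − r̄m)² / 7 = 3.5535
β = Cov / Var = 6.0727 / 3.5535 = 1.7089

1.71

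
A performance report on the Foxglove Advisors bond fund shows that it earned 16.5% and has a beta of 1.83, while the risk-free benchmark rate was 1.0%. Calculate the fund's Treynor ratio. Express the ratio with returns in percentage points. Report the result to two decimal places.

Treynor = (Rp − Rf) / β = (16.5% − 1.0%) / 1.83 = 15.50 / 1.83 = 8.4699

8.47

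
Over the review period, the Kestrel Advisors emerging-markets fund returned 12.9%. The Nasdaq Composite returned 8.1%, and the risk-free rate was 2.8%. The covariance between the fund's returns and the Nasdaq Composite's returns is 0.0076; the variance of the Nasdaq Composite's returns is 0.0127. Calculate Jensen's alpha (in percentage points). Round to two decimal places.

6.93

β = Cov / Var = 0.0076 / 0.0127 = 0.5984
E[R] = Rf + β(Rm − Rf) = 2.8% + 0.5984 × (8.1% − 2.8%) = 5.9715%
α = Rp − E[R] = 12.9% − 5.9715% = 6.9285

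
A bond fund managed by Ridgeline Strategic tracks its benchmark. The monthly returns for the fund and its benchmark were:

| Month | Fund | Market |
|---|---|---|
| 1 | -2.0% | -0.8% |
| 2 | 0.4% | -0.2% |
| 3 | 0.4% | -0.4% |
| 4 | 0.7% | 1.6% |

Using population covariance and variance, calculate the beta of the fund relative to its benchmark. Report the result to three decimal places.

0.739

r̄p = -0.1250%,  r̄m = 0.0500%
Cov = Σ(rp − r̄p)(rm − r̄m) / 4 = 0.6263
Var(rm) = Σ(rm − r̄m)² / 4 = 0.8475
β = Cov / Var = 0.6263 / 0.8475 = 0.7390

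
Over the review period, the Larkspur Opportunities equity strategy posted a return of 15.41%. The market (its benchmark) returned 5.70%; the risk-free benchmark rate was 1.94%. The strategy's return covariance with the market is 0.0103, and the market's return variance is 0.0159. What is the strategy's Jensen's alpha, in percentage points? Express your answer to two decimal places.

11.03

β = Cov / Var = 0.0103 / 0.0159 = 0.6478
E[R] = Rf + β(Rm − Rf) = 1.94% + 0.6478 × (5.70% − 1.94%) = 4.3757%
α = Rp − E[R] = 15.41% − 4.3757% = 11.0343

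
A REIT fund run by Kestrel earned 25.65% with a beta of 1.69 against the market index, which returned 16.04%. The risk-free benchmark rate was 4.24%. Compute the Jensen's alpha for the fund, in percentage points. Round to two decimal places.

1.47

CAPM expected return = Rf + β(Rm − Rf) = 4.24% + 1.69 × (16.04% − 4.24%) = 4.24 + 1.69 × 11.80 = 24.1820%
Jensen's α = Rp − E[R] = 25.65% − 24.1820% = 1.4680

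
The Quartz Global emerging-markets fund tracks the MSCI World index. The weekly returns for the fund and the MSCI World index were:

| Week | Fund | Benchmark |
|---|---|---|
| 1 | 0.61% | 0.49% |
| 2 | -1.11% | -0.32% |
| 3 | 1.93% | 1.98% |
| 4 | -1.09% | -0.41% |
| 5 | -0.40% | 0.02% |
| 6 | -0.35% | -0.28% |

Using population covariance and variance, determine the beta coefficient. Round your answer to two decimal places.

1.23

r̄p = -0.0683%,  r̄m = 0.2467%
Cov = Σ(rp − r̄p)(rm − r̄m) / 6 = 0.8523
Var(rm) = Σ(rm − r̄m)² / 6 = 0.6908
β = Cov / Var = 0.8523 / 0.6908 = 1.2338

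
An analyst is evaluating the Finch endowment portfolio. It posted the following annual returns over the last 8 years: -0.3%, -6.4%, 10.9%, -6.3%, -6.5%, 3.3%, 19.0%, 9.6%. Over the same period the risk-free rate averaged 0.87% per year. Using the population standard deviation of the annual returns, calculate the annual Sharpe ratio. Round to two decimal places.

Mean return r̄ = 23.30 / 8 = 2.9125%
Population σ = √[Σ(r − r̄)² / 8] = √[637.9888 / 8] = √79.7486 = 8.9302%
Sharpe = (r̄ − rf) / σ = (2.9125 − 0.87) / 8.9302 = 2.0425 / 8.9302 = 0.2287

0.23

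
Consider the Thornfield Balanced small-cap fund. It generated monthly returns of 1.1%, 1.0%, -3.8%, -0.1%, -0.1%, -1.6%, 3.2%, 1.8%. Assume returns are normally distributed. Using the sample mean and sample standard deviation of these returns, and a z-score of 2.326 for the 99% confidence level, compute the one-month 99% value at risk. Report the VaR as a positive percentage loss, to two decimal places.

4.82

μ = (1.1 + 1 − 3.8 − 0.1 − 0.1 − 1.6 + 3.2 + 1.8) / 8 = 0.1875%
Σ(r − μ)² = 32.4288; sample σ = √(32.4288/7) = 2.1524%
VaR = −(μ − z·σ) = −(0.1875 − 2.326 × 2.1524) = −(-4.8190) = 4.8190%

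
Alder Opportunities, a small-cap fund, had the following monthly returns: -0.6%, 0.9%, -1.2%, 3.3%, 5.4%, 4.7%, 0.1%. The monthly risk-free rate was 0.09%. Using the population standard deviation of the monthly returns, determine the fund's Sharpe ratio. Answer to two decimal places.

μ = (-0.6 + 0.9 − 1.2 + 3.3 + 5.4 + 4.7 + 0.1) / 7 = 12.60 / 7 = 1.8000%
Population σ = √[Σ(r − μ)² / 7] = √[42.0800 / 7] = √6.0114 = 2.4518%
Sharpe = (μ − rf) / σ = (1.8000 − 0.09) / 2.4518 = 1.7100 / 2.4518 = 0.6974

0.70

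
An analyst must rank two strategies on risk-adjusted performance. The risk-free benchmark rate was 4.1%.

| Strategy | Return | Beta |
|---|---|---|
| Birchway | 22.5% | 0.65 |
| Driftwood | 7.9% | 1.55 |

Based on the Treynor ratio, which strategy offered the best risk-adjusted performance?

Birchway

Birchway: Treynor = (22.5% − 4.1%) / 0.65 = 28.308
Driftwood: Treynor = (7.9% − 4.1%) / 1.55 = 2.452
Highest: Birchway (28.308).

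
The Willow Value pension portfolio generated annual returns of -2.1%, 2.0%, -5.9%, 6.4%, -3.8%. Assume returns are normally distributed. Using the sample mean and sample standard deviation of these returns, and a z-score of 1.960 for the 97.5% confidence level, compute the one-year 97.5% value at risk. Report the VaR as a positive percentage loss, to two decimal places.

Mean return r̄ = -3.40 / 5 = -0.6800%
Sample std dev = √[96.3080 / 4] = 4.9068%
VaR = −(r̄ − z·σ) = −(-0.6800 − 1.960 × 4.9068) = −(-10.2973) = 10.2973%

10.30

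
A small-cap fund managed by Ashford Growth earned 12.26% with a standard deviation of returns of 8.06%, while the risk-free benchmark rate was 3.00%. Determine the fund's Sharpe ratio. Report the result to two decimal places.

Sharpe = (Rp − Rf) / σp = (12.26% − 3.00%) / 8.06% = 9.26% / 8.06% = 1.1489

1.15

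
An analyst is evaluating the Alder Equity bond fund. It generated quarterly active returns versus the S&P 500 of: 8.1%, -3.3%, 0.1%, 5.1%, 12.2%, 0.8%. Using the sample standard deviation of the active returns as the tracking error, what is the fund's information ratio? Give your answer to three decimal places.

0.670

μ = (8.1 − 3.3 + 0.1 + 5.1 + 12.2 + 0.8) / 6 = 23.00 / 6 = 3.8333%
Sample std dev = √[163.8333 / 5] = 5.7242%
IR = μ / tracking error = 3.8333 / 5.7242 = 0.6697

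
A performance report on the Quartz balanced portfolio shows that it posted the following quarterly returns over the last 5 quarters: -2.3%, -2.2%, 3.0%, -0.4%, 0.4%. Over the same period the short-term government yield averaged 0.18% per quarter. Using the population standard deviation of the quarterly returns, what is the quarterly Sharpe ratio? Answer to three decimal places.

μ = (-2.3 − 2.2 + 3 − 0.4 + 0.4) / 5 = -1.50 / 5 = -0.3000%
Population std dev = √[19.0000 / 5] = 1.9494%
Sharpe = (μ − rf) / σ = (-0.3000 − 0.18) / 1.9494 = -0.4800 / 1.9494 = -0.2462

-0.246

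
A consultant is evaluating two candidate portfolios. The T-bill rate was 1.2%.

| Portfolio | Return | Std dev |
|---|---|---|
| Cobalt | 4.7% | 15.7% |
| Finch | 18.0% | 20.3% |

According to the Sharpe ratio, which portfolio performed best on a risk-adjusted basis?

Cobalt: Sharpe ratio = (4.7% − 1.2%) / 15.7% = 0.223
Finch: Sharpe ratio = (18.0% − 1.2%) / 20.3% = 0.828
Highest: Finch (0.828).

Finch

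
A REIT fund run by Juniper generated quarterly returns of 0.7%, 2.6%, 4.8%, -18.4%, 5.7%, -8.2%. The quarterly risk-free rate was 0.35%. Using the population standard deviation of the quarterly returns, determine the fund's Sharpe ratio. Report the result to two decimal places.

r̄ = (0.7 + 2.6 + 4.8 − 18.4 + 5.7 − 8.2) / 6 = -2.1333%
Σ(r − r̄)² = (0.7 − (-2.1333))² + (2.6 − (-2.1333))² + … = 441.2733
σ = √[441.2733 / 6] = 8.5759%
Sharpe = (r̄ − rf) / σ = (-2.1333 − 0.35) / 8.5759 = -2.4833 / 8.5759 = -0.2896

-0.29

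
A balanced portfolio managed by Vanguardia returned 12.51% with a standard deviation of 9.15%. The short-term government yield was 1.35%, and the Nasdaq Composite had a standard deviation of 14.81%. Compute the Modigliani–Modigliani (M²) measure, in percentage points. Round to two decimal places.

Sharpe = (Rp − Rf) / σp = (12.51% − 1.35%) / 9.15% = 1.2197
M² = Rf + Sharpe × σm = 1.35% + 1.2197 × 14.81% = 19.4138%

19.41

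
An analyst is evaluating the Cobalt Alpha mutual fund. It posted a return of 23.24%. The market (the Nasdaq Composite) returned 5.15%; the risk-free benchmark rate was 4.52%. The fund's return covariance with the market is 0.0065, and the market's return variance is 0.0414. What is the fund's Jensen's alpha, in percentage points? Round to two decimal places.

18.62

β = Cov / Var = 0.0065 / 0.0414 = 0.1570
E[R] = Rf + β(Rm − Rf) = 4.52% + 0.1570 × (5.15% − 4.52%) = 4.6189%
α = Rp − E[R] = 23.24% − 4.6189% = 18.6211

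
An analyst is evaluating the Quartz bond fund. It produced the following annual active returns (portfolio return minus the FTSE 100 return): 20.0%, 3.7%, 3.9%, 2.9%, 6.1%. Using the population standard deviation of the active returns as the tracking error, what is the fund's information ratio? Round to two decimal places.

1.14

Mean return μ = 36.60 / 5 = 7.3200%
Population std dev = √[206.6080 / 5] = 6.4282%
IR = μ / tracking error = 7.3200 / 6.4282 = 1.1387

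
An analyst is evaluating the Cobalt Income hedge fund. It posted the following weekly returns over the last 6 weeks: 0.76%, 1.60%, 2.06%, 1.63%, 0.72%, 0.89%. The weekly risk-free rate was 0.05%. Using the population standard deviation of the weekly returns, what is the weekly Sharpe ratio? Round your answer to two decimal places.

Mean return μ = 7.660 / 6 = 1.2767%
Population std dev = √[1.5693 / 6] = 0.5114%
Sharpe = (μ − rf) / σ = (1.2767 − 0.05) / 0.5114 = 1.2267 / 0.5114 = 2.3987

2.40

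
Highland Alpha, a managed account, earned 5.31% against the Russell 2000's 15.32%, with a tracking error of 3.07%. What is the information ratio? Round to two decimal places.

-3.26

IR = (Rp − Rb) / TE = (5.31% − 15.32%) / 3.07% = -10.01% / 3.07% = -3.2606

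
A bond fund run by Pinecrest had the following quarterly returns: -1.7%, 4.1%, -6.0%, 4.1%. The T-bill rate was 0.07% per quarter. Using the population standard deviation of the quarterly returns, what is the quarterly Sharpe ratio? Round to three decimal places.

r̄ = (-1.7 + 4.1 − 6 + 4.1) / 4 = 0.50 / 4 = 0.1250%
Σ(r − r̄)² = (-1.7 − 0.1250)² + (4.1 − 0.1250)² + … = 72.4475
σ = √[72.4475 / 4] = 4.2558%
Sharpe = (r̄ − rf) / σ = (0.1250 − 0.07) / 4.2558 = 0.0550 / 4.2558 = 0.0129

0.013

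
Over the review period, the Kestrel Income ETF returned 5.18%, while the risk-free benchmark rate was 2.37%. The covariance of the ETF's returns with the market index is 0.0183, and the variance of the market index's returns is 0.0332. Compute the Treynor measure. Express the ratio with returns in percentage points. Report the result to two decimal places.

5.10

β = Cov / Var = 0.0183 / 0.0332 = 0.5512
Treynor = (Rp − Rf) / β = (5.18% − 2.37%) / 0.5512 = 2.81 / 0.5512 = 5.0980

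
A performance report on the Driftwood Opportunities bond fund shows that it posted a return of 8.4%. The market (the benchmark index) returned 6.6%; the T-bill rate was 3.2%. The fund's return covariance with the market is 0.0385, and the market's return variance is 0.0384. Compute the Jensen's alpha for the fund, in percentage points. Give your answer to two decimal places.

1.79

β = Cov / Var = 0.0385 / 0.0384 = 1.0026
E[R] = Rf + β(Rm − Rf) = 3.2% + 1.0026 × (6.6% − 3.2%) = 6.6088%
α = Rp − E[R] = 8.4% − 6.6088% = 1.7912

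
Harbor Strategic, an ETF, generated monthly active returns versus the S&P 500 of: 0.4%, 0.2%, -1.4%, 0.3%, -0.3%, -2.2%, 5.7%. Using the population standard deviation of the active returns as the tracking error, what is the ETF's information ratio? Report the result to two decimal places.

0.16

r̄ = (0.4 + 0.2 − 1.4 + 0.3 − 0.3 − 2.2 + 5.7) / 7 = 2.70 / 7 = 0.3857%
Σ(r − r̄)² = (0.4 − 0.3857)² + (0.2 − 0.3857)² + (-1.4 − 0.3857)² + … = 38.6286
population σ = √(38.6286 / 7) = √5.5184 = 2.3491%
IR = r̄ / tracking error = 0.3857 / 2.3491 = 0.1642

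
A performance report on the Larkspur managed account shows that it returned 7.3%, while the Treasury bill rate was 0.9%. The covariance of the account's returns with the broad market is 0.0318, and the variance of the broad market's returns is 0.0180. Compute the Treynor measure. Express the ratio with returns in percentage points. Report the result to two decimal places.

3.62

β = Cov / Var = 0.0318 / 0.0180 = 1.7667
Treynor = (Rp − Rf) / β = (7.3% − 0.9%) / 1.7667 = 6.40 / 1.7667 = 3.6226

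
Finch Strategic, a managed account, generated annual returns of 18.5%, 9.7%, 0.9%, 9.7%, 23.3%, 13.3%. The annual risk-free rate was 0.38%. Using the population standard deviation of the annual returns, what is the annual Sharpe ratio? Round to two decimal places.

1.71

μ = (18.5 + 9.7 + 0.9 + 9.7 + 23.3 + 13.3) / 6 = 75.40 / 6 = 12.5667%
Σ(r − μ)² = (18.5 − 12.5667)² + (9.7 − 12.5667)² + … = 303.4933
population σ = √(303.4933 / 6) = √50.5822 = 7.1121%
Sharpe = (μ − rf) / σ = (12.5667 − 0.38) / 7.1121 = 12.1867 / 7.1121 = 1.7135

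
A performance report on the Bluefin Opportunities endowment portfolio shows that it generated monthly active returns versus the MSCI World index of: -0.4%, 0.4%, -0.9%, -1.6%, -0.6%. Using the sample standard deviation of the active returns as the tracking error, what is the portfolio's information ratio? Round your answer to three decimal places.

μ = (-0.4 + 0.4 − 0.9 − 1.6 − 0.6) / 5 = -3.10 / 5 = -0.6200%
Σ(r − μ)² = 2.1280; sample σ = √(2.1280/4) = 0.7294%
IR = μ / tracking error = -0.6200 / 0.7294 = -0.8500

-0.850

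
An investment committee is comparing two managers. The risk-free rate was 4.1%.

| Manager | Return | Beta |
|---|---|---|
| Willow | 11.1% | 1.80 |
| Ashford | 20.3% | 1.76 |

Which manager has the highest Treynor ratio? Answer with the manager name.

Ashford

Willow: Treynor = (11.1% − 4.1%) / 1.80 = 3.889
Ashford: Treynor = (20.3% − 4.1%) / 1.76 = 9.205
Highest: Ashford (9.205).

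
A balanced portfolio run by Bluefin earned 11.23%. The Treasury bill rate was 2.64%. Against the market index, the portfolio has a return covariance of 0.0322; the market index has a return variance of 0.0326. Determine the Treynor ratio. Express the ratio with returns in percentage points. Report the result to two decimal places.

8.70

β = Cov / Var = 0.0322 / 0.0326 = 0.9877
Treynor = (Rp − Rf) / β = (11.23% − 2.64%) / 0.9877 = 8.59 / 0.9877 = 8.6970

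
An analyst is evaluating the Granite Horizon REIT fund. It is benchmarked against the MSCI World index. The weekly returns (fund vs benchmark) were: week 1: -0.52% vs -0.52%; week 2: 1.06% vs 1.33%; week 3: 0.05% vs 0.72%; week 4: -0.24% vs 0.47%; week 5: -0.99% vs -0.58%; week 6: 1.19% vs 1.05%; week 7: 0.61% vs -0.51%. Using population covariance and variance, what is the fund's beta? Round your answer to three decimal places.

0.710

r̄p = 0.1657%,  r̄m = 0.2800%
Cov = Σ(rp − r̄p)(rm − r̄m) / 7 = 0.3987
Var(rm) = Σ(rm − r̄m)² / 7 = 0.5613
β = Cov / Var = 0.3987 / 0.5613 = 0.7103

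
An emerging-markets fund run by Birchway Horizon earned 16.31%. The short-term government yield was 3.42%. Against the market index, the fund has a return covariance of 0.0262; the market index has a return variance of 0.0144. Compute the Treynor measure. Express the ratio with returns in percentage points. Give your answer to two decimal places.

7.08

β = Cov / Var = 0.0262 / 0.0144 = 1.8194
Treynor = (Rp − Rf) / β = (16.31% − 3.42%) / 1.8194 = 12.89 / 1.8194 = 7.0848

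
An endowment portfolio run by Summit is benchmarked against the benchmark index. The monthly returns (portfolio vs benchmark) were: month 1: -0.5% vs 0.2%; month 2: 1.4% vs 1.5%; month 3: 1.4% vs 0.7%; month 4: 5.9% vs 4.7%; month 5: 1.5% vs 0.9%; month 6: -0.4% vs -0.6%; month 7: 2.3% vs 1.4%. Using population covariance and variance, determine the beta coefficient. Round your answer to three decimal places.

r̄p = 1.6571%,  r̄m = 1.2571%
Cov = Σ(rp − r̄p)(rm − r̄m) / 7 = 2.9910
Var(rm) = Σ(rm − r̄m)² / 7 = 2.4196
β = Cov / Var = 2.9910 / 2.4196 = 1.2362

1.236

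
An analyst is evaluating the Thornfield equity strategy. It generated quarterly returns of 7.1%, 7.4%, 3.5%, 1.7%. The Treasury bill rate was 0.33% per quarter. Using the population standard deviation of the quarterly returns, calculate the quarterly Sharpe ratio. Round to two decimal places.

1.90

μ = (7.1 + 7.4 + 3.5 + 1.7) / 4 = 4.9250%
Σ(r − μ)² = 23.2875; population σ = √(23.2875/4) = 2.4129%
Sharpe = (μ − rf) / σ = (4.9250 − 0.33) / 2.4129 = 4.5950 / 2.4129 = 1.9043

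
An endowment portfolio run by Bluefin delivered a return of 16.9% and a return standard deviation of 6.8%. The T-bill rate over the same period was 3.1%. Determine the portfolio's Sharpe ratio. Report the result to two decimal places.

2.03

Sharpe = (Rp − Rf) / σp = (16.9% − 3.1%) / 6.8% = 13.80% / 6.8% = 2.0294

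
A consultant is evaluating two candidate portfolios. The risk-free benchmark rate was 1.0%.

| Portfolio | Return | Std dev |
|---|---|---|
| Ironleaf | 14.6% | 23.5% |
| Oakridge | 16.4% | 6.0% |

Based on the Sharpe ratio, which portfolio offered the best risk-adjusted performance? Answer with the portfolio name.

Ironleaf: Sharpe ratio = (14.6% − 1.0%) / 23.5% = 0.579
Oakridge: Sharpe ratio = (16.4% − 1.0%) / 6.0% = 2.567
Highest: Oakridge (2.567).

Oakridge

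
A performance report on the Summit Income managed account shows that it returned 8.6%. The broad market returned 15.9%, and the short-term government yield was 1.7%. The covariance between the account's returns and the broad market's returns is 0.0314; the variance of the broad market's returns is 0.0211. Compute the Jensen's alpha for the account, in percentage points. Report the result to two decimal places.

β = Cov / Var = 0.0314 / 0.0211 = 1.4882
E[R] = Rf + β(Rm − Rf) = 1.7% + 1.4882 × (15.9% − 1.7%) = 22.8324%
α = Rp − E[R] = 8.6% − 22.8324% = -14.2324

-14.23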